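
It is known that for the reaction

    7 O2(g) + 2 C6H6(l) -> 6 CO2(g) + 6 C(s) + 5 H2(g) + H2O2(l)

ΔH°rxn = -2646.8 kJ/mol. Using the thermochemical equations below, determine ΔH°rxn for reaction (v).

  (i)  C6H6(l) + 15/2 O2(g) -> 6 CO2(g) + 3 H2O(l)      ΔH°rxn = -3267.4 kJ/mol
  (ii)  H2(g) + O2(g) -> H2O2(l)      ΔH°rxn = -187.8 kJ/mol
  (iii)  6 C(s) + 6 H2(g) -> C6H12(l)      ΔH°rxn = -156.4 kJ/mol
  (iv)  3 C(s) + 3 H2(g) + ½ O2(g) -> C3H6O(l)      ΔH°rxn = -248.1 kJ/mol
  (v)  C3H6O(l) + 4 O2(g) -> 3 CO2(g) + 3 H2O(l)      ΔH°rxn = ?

(i) × 2 (×2 to match 2 C6H6(l) in the target): (2)·(-3267.4) = -6534.8 kJ/mol
(ii) as written (H2O2(l) already on the product side): -187.8 kJ/mol
(iii): not needed (C6H12(l) appears nowhere else).
(iv) reversed and × 2: (-2)·(-248.1) = +496.2 kJ/mol
(v) reversed and × 2: contributes −2·x
-2646.8 = (-6534.8) + (-187.8) + (+496.2) − 2·x
x = (-2646.8 − (-6226.4)) / (-2) = -1789.8 kJ/mol

ΔH°rxn = -1789.8 kJ/mol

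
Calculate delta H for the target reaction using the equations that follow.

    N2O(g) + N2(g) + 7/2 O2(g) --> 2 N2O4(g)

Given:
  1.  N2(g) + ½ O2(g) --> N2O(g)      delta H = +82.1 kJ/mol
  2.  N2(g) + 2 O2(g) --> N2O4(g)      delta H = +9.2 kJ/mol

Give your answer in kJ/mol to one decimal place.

delta H = -63.7 kJ/mol

eq. 1 reversed: -82.1 kJ/mol
eq. 2 × 2: (2)·(+9.2) = +18.4 kJ/mol
delta H = (-1)·(+82.1) + (2)·(+9.2) = -63.7 kJ/mol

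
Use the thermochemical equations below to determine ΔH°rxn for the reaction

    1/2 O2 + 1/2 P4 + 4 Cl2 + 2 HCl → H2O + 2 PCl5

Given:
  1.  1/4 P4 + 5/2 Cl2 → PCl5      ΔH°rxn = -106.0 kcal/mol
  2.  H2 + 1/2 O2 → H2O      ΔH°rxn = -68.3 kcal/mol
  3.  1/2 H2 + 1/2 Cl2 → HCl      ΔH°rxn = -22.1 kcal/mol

ΔH°rxn = -236.1 kcal/mol

eq. 1 × 2 (×2 to match 2 PCl5 in the target): (2)·(-106.0) = -212.0 kcal/mol
eq. 2 as written (H2O already on the product side): -68.3 kcal/mol
eq. 3 reversed and × 2 (HCl must end up as a reactant; scale by 2 for the 2 HCl): (-2)·(-22.1) = +44.2 kcal/mol
By Hess's law, ΔH°rxn = (2)·(-106.0) + (1)·(-68.3) + (-2)·(-22.1) = -236.1 kcal/mol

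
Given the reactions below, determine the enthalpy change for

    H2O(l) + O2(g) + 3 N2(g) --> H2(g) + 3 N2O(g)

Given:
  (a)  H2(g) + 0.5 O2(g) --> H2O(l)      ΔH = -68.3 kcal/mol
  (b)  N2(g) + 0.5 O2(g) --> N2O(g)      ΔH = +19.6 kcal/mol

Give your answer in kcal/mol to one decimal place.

ΔH = 127.1 kcal/mol

(a) reversed: +68.3 kcal/mol
(b) × 3: (3)·(+19.6) = +58.8 kcal/mol
By Hess's law, ΔH = (+68.3) + (+58.8) = 127.1 kcal/mol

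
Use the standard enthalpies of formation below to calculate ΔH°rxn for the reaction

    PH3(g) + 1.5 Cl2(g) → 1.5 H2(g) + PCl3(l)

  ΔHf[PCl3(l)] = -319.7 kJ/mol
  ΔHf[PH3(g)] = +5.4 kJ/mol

ΔH°rxn = Σ nΔHf°(products) − Σ nΔHf°(reactants).
Products: 3/2·(+0.0) + 1·(-319.7) = -319.7
Reactants: 1·(+5.4) + 3/2·(+0.0) = +5.4
ΔH°rxn = (-319.7) − (+5.4) = -325.1 kJ/mol

ΔH°rxn = -325.1 kJ/mol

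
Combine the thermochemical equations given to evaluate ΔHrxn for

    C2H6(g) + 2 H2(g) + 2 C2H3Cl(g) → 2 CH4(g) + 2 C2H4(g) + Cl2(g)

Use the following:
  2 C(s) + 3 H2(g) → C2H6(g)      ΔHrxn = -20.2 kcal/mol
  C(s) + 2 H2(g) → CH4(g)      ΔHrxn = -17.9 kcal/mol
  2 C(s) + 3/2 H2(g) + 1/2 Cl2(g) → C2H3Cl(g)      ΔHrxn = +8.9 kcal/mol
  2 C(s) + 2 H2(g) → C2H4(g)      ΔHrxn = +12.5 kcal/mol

ΔHrxn = -8.4 kcal/mol

equation 1 reversed: +20.2 kcal/mol
equation 2 × 2: (2)·(-17.9) = -35.8 kcal/mol
equation 3 reversed and × 2: (-2)·(+8.9) = -17.8 kcal/mol
equation 4 × 2: (2)·(+12.5) = +25.0 kcal/mol
ΔHrxn = (-1)·(-20.2) + (2)·(-17.9) + (-2)·(+8.9) + (2)·(+12.5) = -8.4 kcal/mol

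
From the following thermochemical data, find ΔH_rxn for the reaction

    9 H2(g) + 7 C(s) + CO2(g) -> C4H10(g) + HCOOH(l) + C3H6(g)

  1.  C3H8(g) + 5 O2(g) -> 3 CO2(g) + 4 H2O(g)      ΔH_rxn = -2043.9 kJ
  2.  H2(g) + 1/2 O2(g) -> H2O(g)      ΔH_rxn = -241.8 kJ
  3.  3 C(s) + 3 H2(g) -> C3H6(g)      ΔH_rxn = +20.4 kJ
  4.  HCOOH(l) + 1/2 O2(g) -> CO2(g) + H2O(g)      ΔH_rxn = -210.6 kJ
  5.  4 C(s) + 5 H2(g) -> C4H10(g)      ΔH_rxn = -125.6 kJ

eq. 1: not needed (C3H8(g) appears nowhere else).
eq. 2 as written: -241.8 kJ
eq. 3 as written (C3H6(g) already on the product side): +20.4 kJ
eq. 4 reversed (HCOOH(l) must end up as a product): +210.6 kJ
eq. 5 as written (C4H10(g) already on the product side): -125.6 kJ
ΔH_rxn = (1)·(-241.8) + (1)·(+20.4) + (-1)·(-210.6) + (1)·(-125.6) = -136.4 kJ

ΔH_rxn = -136.4 kJ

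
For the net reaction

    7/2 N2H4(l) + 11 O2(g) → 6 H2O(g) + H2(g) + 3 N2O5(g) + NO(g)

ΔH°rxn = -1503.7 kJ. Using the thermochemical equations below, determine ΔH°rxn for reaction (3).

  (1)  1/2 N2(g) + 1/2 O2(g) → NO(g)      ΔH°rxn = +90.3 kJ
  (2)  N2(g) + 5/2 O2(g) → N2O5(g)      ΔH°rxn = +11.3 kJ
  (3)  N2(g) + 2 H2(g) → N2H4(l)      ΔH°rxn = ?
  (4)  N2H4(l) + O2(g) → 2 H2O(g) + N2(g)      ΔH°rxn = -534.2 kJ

(1) as written (NO(g) already on the product side): +90.3 kJ
(2) × 3 (scale by 3 for the 3 N2O5(g)): (3)·(+11.3) = +33.9 kJ
(3) reversed and × 1/2 (H2(g) must end up as a product; scale by 1/2 for the 1 H2(g)): contributes −1/2·x
(4) × 3 (scale by 3 for the 6 H2O(g)): (3)·(-534.2) = -1602.6 kJ
-1503.7 = (+90.3) + (+33.9) + (-1602.6) − 1/2·x
x = (-1503.7 − (-1478.4)) / (-1/2) = 50.6 kJ

ΔH°rxn = 50.6 kJ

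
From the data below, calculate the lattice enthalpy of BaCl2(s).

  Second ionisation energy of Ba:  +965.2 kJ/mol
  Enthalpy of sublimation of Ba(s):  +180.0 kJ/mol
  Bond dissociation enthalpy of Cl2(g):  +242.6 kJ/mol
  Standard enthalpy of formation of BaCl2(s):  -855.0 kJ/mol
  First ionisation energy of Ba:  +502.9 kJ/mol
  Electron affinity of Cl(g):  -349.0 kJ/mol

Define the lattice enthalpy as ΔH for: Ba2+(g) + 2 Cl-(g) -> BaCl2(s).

ΔHf° = 1·ΔHsub + 1·(ΣIE) + 1·D(Cl2) + 2·EA + U
-855.0 = 1·(+180.0) + 1·(+1468.1) + 1·(+242.6) + 2·(-349.0) + U
U = -855.0 − (+1192.7) = -2047.7 kJ/mol

U = -2047.7 kJ/mol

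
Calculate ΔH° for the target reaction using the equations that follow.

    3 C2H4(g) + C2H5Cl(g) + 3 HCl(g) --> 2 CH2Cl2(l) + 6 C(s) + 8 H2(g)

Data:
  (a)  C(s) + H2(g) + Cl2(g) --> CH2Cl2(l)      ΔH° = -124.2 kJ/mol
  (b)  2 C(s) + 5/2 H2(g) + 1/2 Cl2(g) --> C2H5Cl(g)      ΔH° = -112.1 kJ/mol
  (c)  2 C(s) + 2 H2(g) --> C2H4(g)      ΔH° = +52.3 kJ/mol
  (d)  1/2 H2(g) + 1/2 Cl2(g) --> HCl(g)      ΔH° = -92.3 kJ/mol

(a) × 2: (2)·(-124.2) = -248.4 kJ/mol
(b) reversed: +112.1 kJ/mol
(c) reversed and × 3: (-3)·(+52.3) = -156.9 kJ/mol
(d) reversed and × 3: (-3)·(-92.3) = +276.9 kJ/mol
ΔH° = (-248.4) + (+112.1) + (-156.9) + (+276.9) = -16.3 kJ/mol

ΔH° = -16.3 kJ/mol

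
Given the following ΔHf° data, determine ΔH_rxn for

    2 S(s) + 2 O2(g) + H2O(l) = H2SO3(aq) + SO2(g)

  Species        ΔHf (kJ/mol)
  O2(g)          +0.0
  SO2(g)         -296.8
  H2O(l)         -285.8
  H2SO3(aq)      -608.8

ΔH_rxn = -619.8 kJ/mol

ΔH°rxn = Σ nΔHf°(products) − Σ nΔHf°(reactants).
Products: 1·(-608.8) + 1·(-296.8) = -905.6
Reactants: 2·(+0.0) + 2·(+0.0) + 1·(-285.8) = -285.8
ΔH_rxn = (-905.6) − (-285.8) = -619.8 kJ/mol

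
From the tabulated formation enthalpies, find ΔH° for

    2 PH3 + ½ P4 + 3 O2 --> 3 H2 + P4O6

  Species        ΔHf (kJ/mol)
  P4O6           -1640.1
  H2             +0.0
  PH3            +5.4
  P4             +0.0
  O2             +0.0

ΔH° = -1650.9 kJ/mol

Products: 3·(+0.0) + 1·(-1640.1) = -1640.1
Reactants: 2·(+5.4) + 1/2·(+0.0) + 3·(+0.0) = +10.8
ΔH° = (-1640.1) − (+10.8) = -1650.9 kJ/mol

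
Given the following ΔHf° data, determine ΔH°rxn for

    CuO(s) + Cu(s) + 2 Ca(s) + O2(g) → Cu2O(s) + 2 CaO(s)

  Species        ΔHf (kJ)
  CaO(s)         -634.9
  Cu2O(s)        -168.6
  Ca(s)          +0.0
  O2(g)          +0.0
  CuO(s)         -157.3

Products: 1·(-168.6) + 2·(-634.9) = -1438.4
Reactants: 1·(-157.3) + 1·(+0.0) + 2·(+0.0) + 1·(+0.0) = -157.3
ΔH°rxn = (-1438.4) − (-157.3) = -1281.1 kJ

ΔH°rxn = -1281.1 kJ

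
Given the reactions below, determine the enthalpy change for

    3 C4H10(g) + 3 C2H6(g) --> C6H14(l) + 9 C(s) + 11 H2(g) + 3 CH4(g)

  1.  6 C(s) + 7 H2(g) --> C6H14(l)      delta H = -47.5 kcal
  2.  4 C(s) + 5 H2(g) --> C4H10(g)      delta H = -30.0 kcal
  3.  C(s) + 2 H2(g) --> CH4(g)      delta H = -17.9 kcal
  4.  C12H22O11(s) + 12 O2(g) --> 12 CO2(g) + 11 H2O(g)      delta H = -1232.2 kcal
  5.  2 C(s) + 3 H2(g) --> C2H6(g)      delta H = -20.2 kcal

delta H = 49.4 kcal

eq. 1 as written (C6H14(l) already on the product side): -47.5 kcal
eq. 2 reversed and × 3 (C4H10(g) must end up as a reactant; scale by 3 for the 3 C4H10(g)): (-3)·(-30.0) = +90.0 kcal
eq. 3 × 3 (×3 to match 3 CH4(g) in the target): (3)·(-17.9) = -53.7 kcal
eq. 4: not needed (C12H22O11(s) appears nowhere else).
eq. 5 reversed and × 3 (C2H6(g) must end up as a reactant; ×3 to match 3 C2H6(g) in the target): (-3)·(-20.2) = +60.6 kcal
Combining the equations, delta H = (1)·(-47.5) + (-3)·(-30.0) + (3)·(-17.9) + (-3)·(-20.2) = 49.4 kcal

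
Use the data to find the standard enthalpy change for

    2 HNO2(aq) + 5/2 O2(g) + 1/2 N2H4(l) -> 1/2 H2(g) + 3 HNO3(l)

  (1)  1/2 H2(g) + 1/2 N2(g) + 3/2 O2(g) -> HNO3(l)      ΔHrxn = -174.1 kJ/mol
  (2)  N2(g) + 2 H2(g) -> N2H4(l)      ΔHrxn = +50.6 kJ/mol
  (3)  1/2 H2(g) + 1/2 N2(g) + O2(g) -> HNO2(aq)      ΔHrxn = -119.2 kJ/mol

ΔHrxn = -309.2 kJ/mol

(1) × 3 (×3 to match 3 HNO3(l) in the target): (3)·(-174.1) = -522.3 kJ/mol
(2) reversed and × 1/2 (reverse to put N2H4(l) on the reactant side; ×1/2 to match 1/2 N2H4(l) in the target): (-1/2)·(+50.6) = -25.3 kJ/mol
(3) reversed and × 2 (HNO2(aq) must end up as a reactant; ×2 to match 2 HNO2(aq) in the target): (-2)·(-119.2) = +238.4 kJ/mol
ΔHrxn = (-522.3) + (-25.3) + (+238.4) = -309.2 kJ/mol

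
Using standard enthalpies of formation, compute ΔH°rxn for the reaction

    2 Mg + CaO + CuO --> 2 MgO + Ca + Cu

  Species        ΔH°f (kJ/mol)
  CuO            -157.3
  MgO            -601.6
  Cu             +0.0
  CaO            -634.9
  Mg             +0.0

ΔH°rxn = Σ nΔHf°(products) − Σ nΔHf°(reactants).
Products: 2·(-601.6) + 1·(+0.0) + 1·(+0.0) = -1203.2
Reactants: 2·(+0.0) + 1·(-634.9) + 1·(-157.3) = -792.2
ΔH°rxn = (-1203.2) − (-792.2) = -411.0 kJ/mol

ΔH°rxn = -411.0 kJ/mol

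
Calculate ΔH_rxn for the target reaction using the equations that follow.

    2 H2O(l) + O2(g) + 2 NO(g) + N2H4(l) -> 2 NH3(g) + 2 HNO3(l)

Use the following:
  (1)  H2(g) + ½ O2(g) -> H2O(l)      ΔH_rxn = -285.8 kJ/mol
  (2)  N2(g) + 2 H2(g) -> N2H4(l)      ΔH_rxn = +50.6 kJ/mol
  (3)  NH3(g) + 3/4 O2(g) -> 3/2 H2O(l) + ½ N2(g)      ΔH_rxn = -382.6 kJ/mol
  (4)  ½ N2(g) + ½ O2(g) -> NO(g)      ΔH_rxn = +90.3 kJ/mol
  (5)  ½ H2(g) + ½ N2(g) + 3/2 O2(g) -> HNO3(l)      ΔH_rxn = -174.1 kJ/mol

(1) as written: -285.8 kJ/mol
(2) reversed: -50.6 kJ/mol
(3) reversed and × 2: (-2)·(-382.6) = +765.2 kJ/mol
(4) reversed and × 2: (-2)·(+90.3) = -180.6 kJ/mol
(5) × 2: (2)·(-174.1) = -348.2 kJ/mol
Summing the manipulated equations, ΔH_rxn = (1)·(-285.8) + (-1)·(+50.6) + (-2)·(-382.6) + (-2)·(+90.3) + (2)·(-174.1) = -100.0 kJ/mol

ΔH_rxn = -100.0 kJ/mol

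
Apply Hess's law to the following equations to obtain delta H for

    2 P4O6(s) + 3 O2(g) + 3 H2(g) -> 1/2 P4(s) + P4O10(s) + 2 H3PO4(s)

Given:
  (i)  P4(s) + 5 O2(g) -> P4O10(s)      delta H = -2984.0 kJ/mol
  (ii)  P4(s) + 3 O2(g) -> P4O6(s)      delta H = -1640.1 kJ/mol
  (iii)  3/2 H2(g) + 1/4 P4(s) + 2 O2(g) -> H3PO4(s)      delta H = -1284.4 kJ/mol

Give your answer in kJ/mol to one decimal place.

(i) as written (P4O10(s) already on the product side): -2984.0 kJ/mol
(ii) reversed and × 2 (reverse to put P4O6(s) on the reactant side; ×2 to match 2 P4O6(s) in the target): (-2)·(-1640.1) = +3280.2 kJ/mol
(iii) × 2 (×2 to match 2 H3PO4(s) in the target): (2)·(-1284.4) = -2568.8 kJ/mol
delta H = (-2984.0) + (+3280.2) + (-2568.8) = -2272.6 kJ/mol

delta H = -2272.6 kJ/mol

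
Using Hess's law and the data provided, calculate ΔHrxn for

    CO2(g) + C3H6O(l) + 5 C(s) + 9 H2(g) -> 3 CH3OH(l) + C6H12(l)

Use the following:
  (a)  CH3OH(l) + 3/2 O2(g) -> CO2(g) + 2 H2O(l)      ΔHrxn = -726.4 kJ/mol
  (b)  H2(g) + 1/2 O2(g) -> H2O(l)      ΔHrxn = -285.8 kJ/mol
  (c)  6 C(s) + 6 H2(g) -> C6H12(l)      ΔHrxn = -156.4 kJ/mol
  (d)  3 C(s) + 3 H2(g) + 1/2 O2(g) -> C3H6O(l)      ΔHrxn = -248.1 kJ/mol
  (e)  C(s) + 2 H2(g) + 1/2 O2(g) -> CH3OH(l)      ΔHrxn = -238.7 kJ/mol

(a) reversed: +726.4 kJ/mol
(b) × 2: (2)·(-285.8) = -571.6 kJ/mol
(c) as written: -156.4 kJ/mol
(d) reversed: +248.1 kJ/mol
(e) × 2: (2)·(-238.7) = -477.4 kJ/mol
Since enthalpy is a state function, ΔHrxn = (+726.4) + (-571.6) + (-156.4) + (+248.1) + (-477.4) = -230.9 kJ/mol

ΔHrxn = -230.9 kJ/mol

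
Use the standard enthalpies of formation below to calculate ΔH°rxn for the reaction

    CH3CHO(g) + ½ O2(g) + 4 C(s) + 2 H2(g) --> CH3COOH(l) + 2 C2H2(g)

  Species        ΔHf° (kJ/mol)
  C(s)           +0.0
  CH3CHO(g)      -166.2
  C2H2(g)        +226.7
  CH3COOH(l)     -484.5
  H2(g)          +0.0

ΔH°rxn = 135.1 kJ/mol

Products: 1·(-484.5) + 2·(+226.7) = -31.1
Reactants: 1·(-166.2) + 1/2·(+0.0) + 4·(+0.0) + 2·(+0.0) = -166.2
ΔH°rxn = (-31.1) − (-166.2) = 135.1 kJ/mol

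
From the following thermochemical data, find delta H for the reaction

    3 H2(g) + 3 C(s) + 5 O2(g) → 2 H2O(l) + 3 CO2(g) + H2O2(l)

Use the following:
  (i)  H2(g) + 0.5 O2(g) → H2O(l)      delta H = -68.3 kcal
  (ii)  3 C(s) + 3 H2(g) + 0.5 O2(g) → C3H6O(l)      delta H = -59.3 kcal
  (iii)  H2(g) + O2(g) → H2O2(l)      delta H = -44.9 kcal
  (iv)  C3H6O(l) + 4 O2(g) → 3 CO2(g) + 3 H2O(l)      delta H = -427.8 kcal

(i) reversed: +68.3 kcal
(ii) as written (C(s) already on the reactant side): -59.3 kcal
(iii) as written (H2O2(l) already on the product side): -44.9 kcal
(iv) as written (CO2(g) already on the product side): -427.8 kcal
Since enthalpy is a state function, delta H = (-1)·(-68.3) + (1)·(-59.3) + (1)·(-44.9) + (1)·(-427.8) = -463.7 kcal

delta H = -463.7 kcal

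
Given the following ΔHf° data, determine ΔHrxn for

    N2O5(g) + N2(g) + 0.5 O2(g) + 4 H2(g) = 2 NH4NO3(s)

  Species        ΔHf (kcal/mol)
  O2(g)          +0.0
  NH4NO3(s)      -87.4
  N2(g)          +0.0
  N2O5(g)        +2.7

ΔHrxn = -177.5 kcal/mol

Products: 2·(-87.4) = -174.8
Reactants: 1·(+2.7) + 1·(+0.0) + 1/2·(+0.0) + 4·(+0.0) = +2.7
ΔHrxn = (-174.8) − (+2.7) = -177.5 kcal/mol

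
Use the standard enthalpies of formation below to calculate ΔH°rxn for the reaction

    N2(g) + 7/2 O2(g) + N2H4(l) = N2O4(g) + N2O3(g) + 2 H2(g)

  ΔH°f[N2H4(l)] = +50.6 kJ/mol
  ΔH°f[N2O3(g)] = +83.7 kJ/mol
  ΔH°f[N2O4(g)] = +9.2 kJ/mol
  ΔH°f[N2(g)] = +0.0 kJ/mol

ΔH°rxn = 42.3 kJ/mol

Products: 1·(+9.2) + 1·(+83.7) + 2·(+0.0) = +92.9
Reactants: 1·(+0.0) + 7/2·(+0.0) + 1·(+50.6) = +50.6
ΔH°rxn = (+92.9) − (+50.6) = 42.3 kJ/mol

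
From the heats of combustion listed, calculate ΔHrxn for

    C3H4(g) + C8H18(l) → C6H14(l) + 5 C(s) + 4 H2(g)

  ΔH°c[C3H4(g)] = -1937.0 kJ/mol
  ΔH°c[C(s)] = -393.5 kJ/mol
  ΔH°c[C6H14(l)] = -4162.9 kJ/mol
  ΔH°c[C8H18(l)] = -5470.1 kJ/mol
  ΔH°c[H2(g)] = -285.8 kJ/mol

Using ΔH = Σ nΔHc°(reactants) − Σ nΔHc°(products):
= [1·(-1937.0) + 1·(-5470.1)] − [1·(-4162.9) + 5·(-393.5) + 4·(-285.8)]
= -133.5 kJ/mol

ΔHrxn = -133.5 kJ/mol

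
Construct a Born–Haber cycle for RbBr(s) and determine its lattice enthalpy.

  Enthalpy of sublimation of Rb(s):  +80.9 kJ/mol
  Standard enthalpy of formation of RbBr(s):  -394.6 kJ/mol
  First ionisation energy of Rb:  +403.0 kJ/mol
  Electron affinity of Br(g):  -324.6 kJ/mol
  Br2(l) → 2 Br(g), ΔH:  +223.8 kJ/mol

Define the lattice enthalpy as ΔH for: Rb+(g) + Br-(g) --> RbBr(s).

ΔHf° = 1·ΔHsub + 1·(ΣIE) + 1/2·D(Br2) + 1·EA + U
-394.6 = 1·(+80.9) + 1·(+403.0) + 1/2·(+223.8) + 1·(-324.6) + U
U = -394.6 − (+271.2) = -665.8 kJ/mol

U = -665.8 kJ/mol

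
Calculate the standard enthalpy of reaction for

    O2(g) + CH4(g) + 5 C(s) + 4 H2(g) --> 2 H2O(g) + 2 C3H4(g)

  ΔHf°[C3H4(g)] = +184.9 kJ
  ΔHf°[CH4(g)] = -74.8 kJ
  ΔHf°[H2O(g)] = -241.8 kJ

Products: 2·(-241.8) + 2·(+184.9) = -113.8
Reactants: 1·(+0.0) + 1·(-74.8) + 5·(+0.0) + 4·(+0.0) = -74.8
ΔH_rxn = (-113.8) − (-74.8) = -39.0 kJ

ΔH_rxn = -39.0 kJ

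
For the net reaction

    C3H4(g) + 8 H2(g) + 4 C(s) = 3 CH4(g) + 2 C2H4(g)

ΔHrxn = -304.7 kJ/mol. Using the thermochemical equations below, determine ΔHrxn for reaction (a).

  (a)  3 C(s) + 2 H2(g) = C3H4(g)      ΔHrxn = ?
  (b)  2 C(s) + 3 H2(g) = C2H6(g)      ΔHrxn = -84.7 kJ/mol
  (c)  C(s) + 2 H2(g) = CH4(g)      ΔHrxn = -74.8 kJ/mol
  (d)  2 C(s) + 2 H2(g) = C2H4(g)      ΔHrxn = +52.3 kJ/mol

ΔHrxn = 184.9 kJ/mol

(a) reversed: contributes −x
(b): not needed.
(c) × 3: (3)·(-74.8) = -224.4 kJ/mol
(d) × 2: (2)·(+52.3) = +104.6 kJ/mol
-304.7 = (-224.4) + (+104.6) − x
x = (-304.7 − (-119.8)) / (-1) = 184.9 kJ/mol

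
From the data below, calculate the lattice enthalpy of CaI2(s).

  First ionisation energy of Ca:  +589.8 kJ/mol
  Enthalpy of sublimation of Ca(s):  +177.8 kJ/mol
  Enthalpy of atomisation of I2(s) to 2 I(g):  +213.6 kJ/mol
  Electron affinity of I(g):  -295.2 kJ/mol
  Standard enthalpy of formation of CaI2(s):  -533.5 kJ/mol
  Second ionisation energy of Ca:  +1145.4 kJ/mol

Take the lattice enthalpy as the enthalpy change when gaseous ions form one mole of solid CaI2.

U = -2069.7 kJ/mol

ΔHf° = 1·ΔHsub + 1·(ΣIE) + 1·D(I2) + 2·EA + U
-533.5 = 1·(+177.8) + 1·(+1735.2) + 1·(+213.6) + 2·(-295.2) + U
U = -533.5 − (+1536.2) = -2069.7 kJ/mol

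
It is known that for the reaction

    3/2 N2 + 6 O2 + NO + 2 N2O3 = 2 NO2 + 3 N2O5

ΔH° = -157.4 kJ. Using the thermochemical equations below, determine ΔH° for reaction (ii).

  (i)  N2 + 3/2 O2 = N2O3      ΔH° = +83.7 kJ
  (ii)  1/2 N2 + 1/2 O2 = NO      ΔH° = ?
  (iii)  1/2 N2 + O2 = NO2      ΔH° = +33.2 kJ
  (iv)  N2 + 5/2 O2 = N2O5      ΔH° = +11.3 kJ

ΔH° = 90.3 kJ

(i) reversed and × 2 (N2O3 must end up as a reactant; scale by 2 for the 2 N2O3): (-2)·(+83.7) = -167.4 kJ
(ii) reversed (reverse to put NO on the reactant side): contributes −x
(iii) × 2 (×2 to match 2 NO2 in the target): (2)·(+33.2) = +66.4 kJ
(iv) × 3 (×3 to match 3 N2O5 in the target): (3)·(+11.3) = +33.9 kJ
-157.4 = (-167.4) + (+66.4) + (+33.9) − x
x = (-157.4 − (-67.1)) / (-1) = 90.3 kJ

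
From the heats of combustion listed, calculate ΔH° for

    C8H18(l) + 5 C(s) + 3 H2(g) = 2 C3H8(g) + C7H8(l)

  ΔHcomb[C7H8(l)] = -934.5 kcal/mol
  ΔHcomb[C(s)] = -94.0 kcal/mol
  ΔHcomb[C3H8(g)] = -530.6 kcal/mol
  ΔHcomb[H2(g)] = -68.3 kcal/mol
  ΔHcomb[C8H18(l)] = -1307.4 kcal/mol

Using ΔH = Σ nΔHc°(reactants) − Σ nΔHc°(products):
= [1·(-1307.4) + 5·(-94.0) + 3·(-68.3)] − [2·(-530.6) + 1·(-934.5)]
= 13.4 kcal/mol

ΔH° = 13.4 kcal/mol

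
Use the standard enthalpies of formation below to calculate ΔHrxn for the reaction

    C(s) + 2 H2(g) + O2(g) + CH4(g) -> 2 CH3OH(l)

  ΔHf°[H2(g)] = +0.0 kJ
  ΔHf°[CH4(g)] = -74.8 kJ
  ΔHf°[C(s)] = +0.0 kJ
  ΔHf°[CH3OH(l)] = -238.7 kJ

Products: 2·(-238.7) = -477.4
Reactants: 1·(+0.0) + 2·(+0.0) + 1·(+0.0) + 1·(-74.8) = -74.8
ΔHrxn = (-477.4) − (-74.8) = -402.6 kJ

ΔHrxn = -402.6 kJ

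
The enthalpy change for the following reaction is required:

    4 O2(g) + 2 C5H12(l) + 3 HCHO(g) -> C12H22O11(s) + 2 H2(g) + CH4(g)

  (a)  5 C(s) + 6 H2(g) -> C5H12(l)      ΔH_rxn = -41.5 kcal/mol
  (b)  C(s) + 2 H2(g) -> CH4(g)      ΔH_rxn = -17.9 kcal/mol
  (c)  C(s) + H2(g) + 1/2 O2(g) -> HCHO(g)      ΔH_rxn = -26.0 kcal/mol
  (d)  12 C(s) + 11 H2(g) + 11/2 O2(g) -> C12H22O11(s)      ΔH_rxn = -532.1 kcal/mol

ΔH_rxn = -389.0 kcal/mol

(a) reversed and × 2 (reverse to put C5H12(l) on the reactant side; scale by 2 for the 2 C5H12(l)): (-2)·(-41.5) = +83.0 kcal/mol
(b) as written (CH4(g) already on the product side): -17.9 kcal/mol
(c) reversed and × 3 (HCHO(g) must end up as a reactant; scale by 3 for the 3 HCHO(g)): (-3)·(-26.0) = +78.0 kcal/mol
(d) as written (C12H22O11(s) already on the product side): -532.1 kcal/mol
Summing the manipulated equations, ΔH_rxn = (+83.0) + (-17.9) + (+78.0) + (-532.1) = -389.0 kcal/mol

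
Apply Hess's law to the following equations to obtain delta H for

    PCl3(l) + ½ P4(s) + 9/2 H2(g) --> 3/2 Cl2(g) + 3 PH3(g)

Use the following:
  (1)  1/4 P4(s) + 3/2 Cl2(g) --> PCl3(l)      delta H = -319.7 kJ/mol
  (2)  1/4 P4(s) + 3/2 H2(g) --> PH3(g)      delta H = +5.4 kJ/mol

(1) reversed (PCl3(l) must end up as a reactant): +319.7 kJ/mol
(2) × 3 (×3 to match 3 PH3(g) in the target): (3)·(+5.4) = +16.2 kJ/mol
delta H = (+319.7) + (+16.2) = 335.9 kJ/mol

delta H = 335.9 kJ/mol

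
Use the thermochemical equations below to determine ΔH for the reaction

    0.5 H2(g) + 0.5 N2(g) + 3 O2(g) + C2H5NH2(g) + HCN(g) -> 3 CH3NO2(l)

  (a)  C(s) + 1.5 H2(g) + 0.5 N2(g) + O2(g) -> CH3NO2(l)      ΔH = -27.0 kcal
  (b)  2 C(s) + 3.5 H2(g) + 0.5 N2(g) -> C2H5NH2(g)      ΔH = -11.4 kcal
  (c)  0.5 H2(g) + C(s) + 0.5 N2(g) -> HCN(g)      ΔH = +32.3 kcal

(a) × 3 (scale by 3 for the 3 CH3NO2(l)): (3)·(-27.0) = -81.0 kcal
(b) reversed (C2H5NH2(g) must end up as a reactant): +11.4 kcal
(c) reversed (reverse to put HCN(g) on the reactant side): -32.3 kcal
Summing the manipulated equations, ΔH = (-81.0) + (+11.4) + (-32.3) = -101.9 kcal

ΔH = -101.9 kcal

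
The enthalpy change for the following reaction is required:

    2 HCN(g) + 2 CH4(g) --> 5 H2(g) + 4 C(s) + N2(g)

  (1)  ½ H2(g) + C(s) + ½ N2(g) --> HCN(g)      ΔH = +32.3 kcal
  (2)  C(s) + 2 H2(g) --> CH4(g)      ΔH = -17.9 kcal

ΔH = -28.8 kcal

(1) reversed and × 2 (reverse to put HCN(g) on the reactant side; ×2 to match 2 HCN(g) in the target): (-2)·(+32.3) = -64.6 kcal
(2) reversed and × 2 (CH4(g) must end up as a reactant; ×2 to match 2 CH4(g) in the target): (-2)·(-17.9) = +35.8 kcal
ΔH = (-64.6) + (+35.8) = -28.8 kcal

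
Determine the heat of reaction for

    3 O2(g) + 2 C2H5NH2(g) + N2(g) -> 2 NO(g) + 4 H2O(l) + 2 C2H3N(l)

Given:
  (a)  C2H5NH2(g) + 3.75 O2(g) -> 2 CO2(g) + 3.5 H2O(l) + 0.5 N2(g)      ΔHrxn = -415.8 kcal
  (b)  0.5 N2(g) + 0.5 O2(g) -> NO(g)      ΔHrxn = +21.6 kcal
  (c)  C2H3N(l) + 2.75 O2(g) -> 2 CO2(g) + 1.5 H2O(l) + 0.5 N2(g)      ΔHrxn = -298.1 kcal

(a) × 2 (scale by 2 for the 2 C2H5NH2(g)): (2)·(-415.8) = -831.6 kcal
(b) × 2 (scale by 2 for the 2 NO(g)): (2)·(+21.6) = +43.2 kcal
(c) reversed and × 2 (reverse to put C2H3N(l) on the product side; scale by 2 for the 2 C2H3N(l)): (-2)·(-298.1) = +596.2 kcal
Summing the manipulated equations, ΔHrxn = (-831.6) + (+43.2) + (+596.2) = -192.2 kcal

ΔHrxn = -192.2 kcal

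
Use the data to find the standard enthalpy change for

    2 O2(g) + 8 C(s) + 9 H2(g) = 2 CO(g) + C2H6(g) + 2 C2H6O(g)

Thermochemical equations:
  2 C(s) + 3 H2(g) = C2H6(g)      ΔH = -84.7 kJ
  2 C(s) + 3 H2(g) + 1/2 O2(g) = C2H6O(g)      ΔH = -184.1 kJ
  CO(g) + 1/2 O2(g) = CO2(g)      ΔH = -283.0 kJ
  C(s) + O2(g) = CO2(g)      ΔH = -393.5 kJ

equation 1 as written: -84.7 kJ
equation 2 × 2: (2)·(-184.1) = -368.2 kJ
equation 3 reversed and × 2: (-2)·(-283.0) = +566.0 kJ
equation 4 × 2: (2)·(-393.5) = -787.0 kJ
Summing the manipulated equations, ΔH = (1)·(-84.7) + (2)·(-184.1) + (-2)·(-283.0) + (2)·(-393.5) = -673.9 kJ

ΔH = -673.9 kJ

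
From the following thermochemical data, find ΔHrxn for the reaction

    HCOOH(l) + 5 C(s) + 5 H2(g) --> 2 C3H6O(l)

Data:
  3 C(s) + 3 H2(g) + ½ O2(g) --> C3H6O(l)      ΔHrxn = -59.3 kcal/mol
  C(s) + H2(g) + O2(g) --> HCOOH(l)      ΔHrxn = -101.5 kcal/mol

ΔHrxn = -17.1 kcal/mol

equation 1 × 2 (×2 to match 2 C3H6O(l) in the target): (2)·(-59.3) = -118.6 kcal/mol
equation 2 reversed (HCOOH(l) must end up as a reactant): +101.5 kcal/mol
By Hess's law, ΔHrxn = (2)·(-59.3) + (-1)·(-101.5) = -17.1 kcal/mol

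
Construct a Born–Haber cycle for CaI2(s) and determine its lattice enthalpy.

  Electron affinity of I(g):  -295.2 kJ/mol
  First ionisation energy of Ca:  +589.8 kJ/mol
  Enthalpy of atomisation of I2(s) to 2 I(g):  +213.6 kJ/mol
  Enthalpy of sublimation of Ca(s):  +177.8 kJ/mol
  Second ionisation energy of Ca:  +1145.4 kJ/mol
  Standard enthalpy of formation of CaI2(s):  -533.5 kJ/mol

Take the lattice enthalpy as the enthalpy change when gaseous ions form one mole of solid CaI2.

U = -2069.7 kJ/mol

ΔHf° = 1·ΔHsub + 1·(ΣIE) + 1·D(I2) + 2·EA + U
-533.5 = 1·(+177.8) + 1·(+1735.2) + 1·(+213.6) + 2·(-295.2) + U
U = -533.5 − (+1536.2) = -2069.7 kJ/mol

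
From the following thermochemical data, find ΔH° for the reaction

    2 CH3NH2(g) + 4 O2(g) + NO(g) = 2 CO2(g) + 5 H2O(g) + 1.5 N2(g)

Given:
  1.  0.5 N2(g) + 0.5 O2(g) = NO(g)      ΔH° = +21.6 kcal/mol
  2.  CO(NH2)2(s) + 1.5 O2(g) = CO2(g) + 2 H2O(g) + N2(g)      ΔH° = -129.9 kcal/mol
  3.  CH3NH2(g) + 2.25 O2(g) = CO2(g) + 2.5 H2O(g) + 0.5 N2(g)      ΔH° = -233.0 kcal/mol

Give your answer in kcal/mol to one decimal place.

ΔH° = -487.6 kcal/mol

eq. 1 reversed (reverse to put NO(g) on the reactant side): -21.6 kcal/mol
eq. 2: not needed (CO(NH2)2(s) appears nowhere else).
eq. 3 × 2 (×2 to match 2 CH3NH2(g) in the target): (2)·(-233.0) = -466.0 kcal/mol
Since enthalpy is a state function, ΔH° = (-21.6) + (-466.0) = -487.6 kcal/mol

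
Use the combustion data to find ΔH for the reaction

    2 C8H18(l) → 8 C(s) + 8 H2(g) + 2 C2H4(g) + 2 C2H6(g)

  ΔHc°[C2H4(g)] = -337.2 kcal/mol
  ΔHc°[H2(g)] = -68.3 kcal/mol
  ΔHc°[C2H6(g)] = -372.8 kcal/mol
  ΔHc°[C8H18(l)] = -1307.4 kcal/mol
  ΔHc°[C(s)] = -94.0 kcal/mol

Using ΔH = Σ nΔHc°(reactants) − Σ nΔHc°(products):
= [2·(-1307.4)] − [8·(-94.0) + 8·(-68.3) + 2·(-337.2) + 2·(-372.8)]
= 103.6 kcal/mol

ΔH = 103.6 kcal/mol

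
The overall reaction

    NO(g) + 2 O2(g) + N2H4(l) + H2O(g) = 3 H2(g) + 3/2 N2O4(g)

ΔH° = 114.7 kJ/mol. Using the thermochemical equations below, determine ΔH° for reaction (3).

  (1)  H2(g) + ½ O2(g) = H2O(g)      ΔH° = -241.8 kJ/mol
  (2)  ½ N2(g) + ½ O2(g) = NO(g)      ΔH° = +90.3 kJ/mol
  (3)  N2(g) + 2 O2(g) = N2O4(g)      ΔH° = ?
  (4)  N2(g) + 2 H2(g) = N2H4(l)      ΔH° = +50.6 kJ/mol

ΔH° = 9.2 kJ/mol

(1) reversed (reverse to put H2O(g) on the reactant side): +241.8 kJ/mol
(2) reversed (NO(g) must end up as a reactant): -90.3 kJ/mol
(3) × 3/2 (×3/2 to match 3/2 N2O4(g) in the target): contributes 3/2·x
(4) reversed (reverse to put N2H4(l) on the reactant side): -50.6 kJ/mol
+114.7 = (+241.8) + (-90.3) + (-50.6) + 3/2·x
x = (+114.7 − (+100.9)) / (3/2) = 9.2 kJ/mol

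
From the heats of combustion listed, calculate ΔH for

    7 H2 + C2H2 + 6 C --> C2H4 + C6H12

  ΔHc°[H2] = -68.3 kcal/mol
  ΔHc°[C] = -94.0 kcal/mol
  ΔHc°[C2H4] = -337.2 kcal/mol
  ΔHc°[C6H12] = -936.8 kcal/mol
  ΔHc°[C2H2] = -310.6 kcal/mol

Using ΔH = Σ nΔHc°(reactants) − Σ nΔHc°(products):
= [7·(-68.3) + 1·(-310.6) + 6·(-94.0)] − [1·(-337.2) + 1·(-936.8)]
= -78.7 kcal/mol

ΔH = -78.7 kcal/mol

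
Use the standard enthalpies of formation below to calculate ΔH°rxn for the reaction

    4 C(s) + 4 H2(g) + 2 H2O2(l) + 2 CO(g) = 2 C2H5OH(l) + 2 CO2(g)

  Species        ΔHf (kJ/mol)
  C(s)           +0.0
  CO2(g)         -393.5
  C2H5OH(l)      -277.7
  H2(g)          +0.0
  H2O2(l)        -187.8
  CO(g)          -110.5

ΔH°rxn = Σ nΔHf°(products) − Σ nΔHf°(reactants).
Products: 2·(-277.7) + 2·(-393.5) = -1342.4
Reactants: 4·(+0.0) + 4·(+0.0) + 2·(-187.8) + 2·(-110.5) = -596.6
ΔH°rxn = (-1342.4) − (-596.6) = -745.8 kJ/mol

ΔH°rxn = -745.8 kJ/mol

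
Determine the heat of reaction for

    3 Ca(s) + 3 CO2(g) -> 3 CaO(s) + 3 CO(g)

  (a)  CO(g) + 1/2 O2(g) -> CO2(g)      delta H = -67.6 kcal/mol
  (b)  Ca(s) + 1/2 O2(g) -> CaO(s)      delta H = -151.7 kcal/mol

(a) reversed and × 3 (CO(g) must end up as a product; ×3 to match 3 CO(g) in the target): (-3)·(-67.6) = +202.8 kcal/mol
(b) × 3 (scale by 3 for the 3 CaO(s)): (3)·(-151.7) = -455.1 kcal/mol
Combining the equations, delta H = (+202.8) + (-455.1) = -252.3 kcal/mol

delta H = -252.3 kcal/mol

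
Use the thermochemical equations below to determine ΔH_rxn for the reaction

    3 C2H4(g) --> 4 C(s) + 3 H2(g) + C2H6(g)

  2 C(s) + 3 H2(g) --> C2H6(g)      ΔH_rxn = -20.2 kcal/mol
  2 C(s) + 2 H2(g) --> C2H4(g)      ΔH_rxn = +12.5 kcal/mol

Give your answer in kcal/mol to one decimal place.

ΔH_rxn = -57.7 kcal/mol

equation 1 as written: -20.2 kcal/mol
equation 2 reversed and × 3: (-3)·(+12.5) = -37.5 kcal/mol
Summing the manipulated equations, ΔH_rxn = (1)·(-20.2) + (-3)·(+12.5) = -57.7 kcal/mol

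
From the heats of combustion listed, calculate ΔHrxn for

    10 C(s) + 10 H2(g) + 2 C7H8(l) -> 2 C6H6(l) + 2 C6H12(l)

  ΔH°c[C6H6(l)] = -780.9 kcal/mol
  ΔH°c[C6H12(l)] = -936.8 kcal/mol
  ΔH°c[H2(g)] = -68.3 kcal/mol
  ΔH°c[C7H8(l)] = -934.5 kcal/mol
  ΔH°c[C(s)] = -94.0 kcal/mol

ΔHrxn = -56.6 kcal/mol

With combustion enthalpies, reactants minus products:
= [10·(-94.0) + 10·(-68.3) + 2·(-934.5)] − [2·(-780.9) + 2·(-936.8)]
= -56.6 kcal/mol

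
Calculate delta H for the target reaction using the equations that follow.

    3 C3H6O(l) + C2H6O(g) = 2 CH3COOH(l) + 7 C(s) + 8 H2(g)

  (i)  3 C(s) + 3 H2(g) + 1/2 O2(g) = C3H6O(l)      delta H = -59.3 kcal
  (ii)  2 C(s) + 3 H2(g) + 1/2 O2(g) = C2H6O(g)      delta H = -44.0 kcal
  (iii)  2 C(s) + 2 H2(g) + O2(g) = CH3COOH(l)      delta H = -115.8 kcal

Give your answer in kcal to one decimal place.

(i) reversed and × 3 (C3H6O(l) must end up as a reactant; scale by 3 for the 3 C3H6O(l)): (-3)·(-59.3) = +177.9 kcal
(ii) reversed (reverse to put C2H6O(g) on the reactant side): +44.0 kcal
(iii) × 2 (×2 to match 2 CH3COOH(l) in the target): (2)·(-115.8) = -231.6 kcal
Combining the equations, delta H = (+177.9) + (+44.0) + (-231.6) = -9.7 kcal

delta H = -9.7 kcal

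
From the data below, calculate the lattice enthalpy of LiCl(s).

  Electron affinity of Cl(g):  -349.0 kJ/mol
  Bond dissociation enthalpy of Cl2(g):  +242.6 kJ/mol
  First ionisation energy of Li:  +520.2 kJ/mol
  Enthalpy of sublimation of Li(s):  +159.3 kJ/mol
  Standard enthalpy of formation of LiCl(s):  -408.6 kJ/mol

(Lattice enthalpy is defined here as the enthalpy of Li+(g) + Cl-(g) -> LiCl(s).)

U = -860.4 kJ/mol

ΔHf° = 1·ΔHsub + 1·(ΣIE) + 1/2·D(Cl2) + 1·EA + U
-408.6 = 1·(+159.3) + 1·(+520.2) + 1/2·(+242.6) + 1·(-349.0) + U
U = -408.6 − (+451.8) = -860.4 kJ/mol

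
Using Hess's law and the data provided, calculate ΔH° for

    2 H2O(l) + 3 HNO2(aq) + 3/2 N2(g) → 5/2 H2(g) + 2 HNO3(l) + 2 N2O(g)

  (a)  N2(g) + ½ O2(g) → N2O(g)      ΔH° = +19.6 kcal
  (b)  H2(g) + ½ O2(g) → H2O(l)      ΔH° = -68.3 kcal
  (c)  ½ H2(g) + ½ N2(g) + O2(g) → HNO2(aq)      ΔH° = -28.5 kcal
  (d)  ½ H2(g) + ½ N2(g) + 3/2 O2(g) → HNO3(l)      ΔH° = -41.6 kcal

ΔH° = 178.1 kcal

(a) × 2 (scale by 2 for the 2 N2O(g)): (2)·(+19.6) = +39.2 kcal
(b) reversed and × 2 (H2O(l) must end up as a reactant; ×2 to match 2 H2O(l) in the target): (-2)·(-68.3) = +136.6 kcal
(c) reversed and × 3 (HNO2(aq) must end up as a reactant; ×3 to match 3 HNO2(aq) in the target): (-3)·(-28.5) = +85.5 kcal
(d) × 2 (scale by 2 for the 2 HNO3(l)): (2)·(-41.6) = -83.2 kcal
ΔH° = (+39.2) + (+136.6) + (+85.5) + (-83.2) = 178.1 kcal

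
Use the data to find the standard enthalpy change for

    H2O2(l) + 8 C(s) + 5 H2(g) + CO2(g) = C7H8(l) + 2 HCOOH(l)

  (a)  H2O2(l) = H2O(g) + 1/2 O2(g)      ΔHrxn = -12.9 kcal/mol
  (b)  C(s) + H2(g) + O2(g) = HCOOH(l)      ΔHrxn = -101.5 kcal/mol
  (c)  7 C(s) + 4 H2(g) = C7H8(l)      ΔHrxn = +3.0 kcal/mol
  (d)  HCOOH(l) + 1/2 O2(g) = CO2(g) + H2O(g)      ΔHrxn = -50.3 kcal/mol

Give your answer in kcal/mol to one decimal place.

ΔHrxn = -61.1 kcal/mol

(a) as written (H2O2(l) already on the reactant side): -12.9 kcal/mol
(b) as written: -101.5 kcal/mol
(c) as written (C7H8(l) already on the product side): +3.0 kcal/mol
(d) reversed (reverse to put CO2(g) on the reactant side): +50.3 kcal/mol
Since enthalpy is a state function, ΔHrxn = (1)·(-12.9) + (1)·(-101.5) + (1)·(+3.0) + (-1)·(-50.3) = -61.1 kcal/mol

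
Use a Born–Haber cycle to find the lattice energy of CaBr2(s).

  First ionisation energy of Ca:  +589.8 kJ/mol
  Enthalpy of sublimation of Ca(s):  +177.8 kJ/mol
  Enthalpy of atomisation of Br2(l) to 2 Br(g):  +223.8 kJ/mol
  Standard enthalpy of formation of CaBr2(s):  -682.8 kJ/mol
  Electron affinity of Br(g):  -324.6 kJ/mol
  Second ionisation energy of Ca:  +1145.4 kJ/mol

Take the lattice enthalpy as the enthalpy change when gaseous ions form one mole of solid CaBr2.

ΔHf° = 1·ΔHsub + 1·(ΣIE) + 1·D(Br2) + 2·EA + U
-682.8 = 1·(+177.8) + 1·(+1735.2) + 1·(+223.8) + 2·(-324.6) + U
U = -682.8 − (+1487.6) = -2170.4 kJ/mol

U = -2170.4 kJ/mol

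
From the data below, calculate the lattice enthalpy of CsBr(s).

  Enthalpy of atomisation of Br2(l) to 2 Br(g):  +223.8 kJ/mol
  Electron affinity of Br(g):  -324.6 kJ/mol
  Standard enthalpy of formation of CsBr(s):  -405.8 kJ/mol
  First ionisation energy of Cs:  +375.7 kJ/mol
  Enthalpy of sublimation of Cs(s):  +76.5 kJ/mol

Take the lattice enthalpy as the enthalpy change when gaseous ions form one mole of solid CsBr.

ΔHf° = 1·ΔHsub + 1·(ΣIE) + 1/2·D(Br2) + 1·EA + U
-405.8 = 1·(+76.5) + 1·(+375.7) + 1/2·(+223.8) + 1·(-324.6) + U
U = -405.8 − (+239.5) = -645.3 kJ/mol

U = -645.3 kJ/mol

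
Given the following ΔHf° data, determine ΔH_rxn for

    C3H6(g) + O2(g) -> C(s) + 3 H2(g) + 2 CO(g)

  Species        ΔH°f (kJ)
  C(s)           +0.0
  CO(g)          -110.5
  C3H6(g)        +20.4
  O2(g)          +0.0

Products: 1·(+0.0) + 3·(+0.0) + 2·(-110.5) = -221.0
Reactants: 1·(+20.4) + 1·(+0.0) = +20.4
ΔH_rxn = (-221.0) − (+20.4) = -241.4 kJ

ΔH_rxn = -241.4 kJ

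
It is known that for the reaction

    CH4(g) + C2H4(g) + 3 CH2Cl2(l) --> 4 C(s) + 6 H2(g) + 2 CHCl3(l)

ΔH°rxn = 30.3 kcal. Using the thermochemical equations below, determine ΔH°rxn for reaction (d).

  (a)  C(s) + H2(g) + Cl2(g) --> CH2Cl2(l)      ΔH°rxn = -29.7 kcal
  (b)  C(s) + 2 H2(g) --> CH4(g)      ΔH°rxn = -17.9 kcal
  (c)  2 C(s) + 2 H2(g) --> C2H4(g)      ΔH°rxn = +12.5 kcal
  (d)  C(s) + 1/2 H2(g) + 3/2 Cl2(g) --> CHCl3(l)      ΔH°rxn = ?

ΔH°rxn = -32.1 kcal

(a) reversed and × 3 (CH2Cl2(l) must end up as a reactant; scale by 3 for the 3 CH2Cl2(l)): (-3)·(-29.7) = +89.1 kcal
(b) reversed (reverse to put CH4(g) on the reactant side): +17.9 kcal
(c) reversed (C2H4(g) must end up as a reactant): -12.5 kcal
(d) × 2 (scale by 2 for the 2 CHCl3(l)): contributes 2·x
+30.3 = (+89.1) + (+17.9) + (-12.5) + 2·x
x = (+30.3 − (+94.5)) / (2) = -32.1 kcal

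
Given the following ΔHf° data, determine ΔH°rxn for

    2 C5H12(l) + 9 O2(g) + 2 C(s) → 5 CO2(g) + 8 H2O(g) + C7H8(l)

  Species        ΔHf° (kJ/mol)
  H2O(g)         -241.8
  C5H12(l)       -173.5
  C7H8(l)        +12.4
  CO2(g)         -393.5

ΔH°rxn = Σ nΔHf°(products) − Σ nΔHf°(reactants).
Products: 5·(-393.5) + 8·(-241.8) + 1·(+12.4) = -3889.5
Reactants: 2·(-173.5) + 9·(+0.0) + 2·(+0.0) = -347.0
ΔH°rxn = (-3889.5) − (-347.0) = -3542.5 kJ/mol

ΔH°rxn = -3542.5 kJ/mol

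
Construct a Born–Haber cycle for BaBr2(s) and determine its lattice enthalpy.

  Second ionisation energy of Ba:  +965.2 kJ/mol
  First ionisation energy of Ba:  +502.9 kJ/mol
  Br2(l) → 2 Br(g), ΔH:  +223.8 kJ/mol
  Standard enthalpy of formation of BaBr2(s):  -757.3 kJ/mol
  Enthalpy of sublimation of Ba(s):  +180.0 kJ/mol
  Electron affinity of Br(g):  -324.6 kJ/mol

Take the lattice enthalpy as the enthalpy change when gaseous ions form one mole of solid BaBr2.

U = -1980.0 kJ/mol

ΔHf° = 1·ΔHsub + 1·(ΣIE) + 1·D(Br2) + 2·EA + U
-757.3 = 1·(+180.0) + 1·(+1468.1) + 1·(+223.8) + 2·(-324.6) + U
U = -757.3 − (+1222.7) = -1980.0 kJ/mol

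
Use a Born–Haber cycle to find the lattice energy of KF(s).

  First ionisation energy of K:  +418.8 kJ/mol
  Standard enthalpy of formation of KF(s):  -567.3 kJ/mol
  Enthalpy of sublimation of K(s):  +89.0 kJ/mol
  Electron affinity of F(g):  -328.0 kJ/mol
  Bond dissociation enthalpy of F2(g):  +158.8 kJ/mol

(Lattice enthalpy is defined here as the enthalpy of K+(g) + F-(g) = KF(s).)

U = -826.5 kJ/mol

ΔHf° = 1·ΔHsub + 1·(ΣIE) + 1/2·D(F2) + 1·EA + U
-567.3 = 1·(+89.0) + 1·(+418.8) + 1/2·(+158.8) + 1·(-328.0) + U
U = -567.3 − (+259.2) = -826.5 kJ/mol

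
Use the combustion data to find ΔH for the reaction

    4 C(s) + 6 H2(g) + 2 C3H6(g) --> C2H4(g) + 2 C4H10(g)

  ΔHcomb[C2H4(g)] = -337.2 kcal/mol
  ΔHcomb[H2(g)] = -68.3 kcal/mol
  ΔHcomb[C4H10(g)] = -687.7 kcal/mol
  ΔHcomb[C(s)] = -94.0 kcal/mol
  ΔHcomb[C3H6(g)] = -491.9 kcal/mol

With combustion enthalpies, reactants minus products:
= [4·(-94.0) + 6·(-68.3) + 2·(-491.9)] − [1·(-337.2) + 2·(-687.7)]
= -57.0 kcal/mol

ΔH = -57.0 kcal/mol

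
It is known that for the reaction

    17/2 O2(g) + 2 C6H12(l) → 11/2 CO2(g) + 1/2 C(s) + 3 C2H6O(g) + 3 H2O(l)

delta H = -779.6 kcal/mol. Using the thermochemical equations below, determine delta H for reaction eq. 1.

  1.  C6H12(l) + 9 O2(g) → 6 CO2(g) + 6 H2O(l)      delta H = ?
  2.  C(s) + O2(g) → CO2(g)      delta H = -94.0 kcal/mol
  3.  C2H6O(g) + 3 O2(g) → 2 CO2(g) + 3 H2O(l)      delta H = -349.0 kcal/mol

eq. 1 × 2 (scale by 2 for the 2 C6H12(l)): contributes 2·x
eq. 2 reversed and × 1/2 (reverse to put C(s) on the product side; ×1/2 to match 1/2 C(s) in the target): (-1/2)·(-94.0) = +47.0 kcal/mol
eq. 3 reversed and × 3 (reverse to put C2H6O(g) on the product side; scale by 3 for the 3 C2H6O(g)): (-3)·(-349.0) = +1047.0 kcal/mol
-779.6 = (+47.0) + (+1047.0) + 2·x
x = (-779.6 − (+1094.0)) / (2) = -936.8 kcal/mol

delta H = -936.8 kcal/mol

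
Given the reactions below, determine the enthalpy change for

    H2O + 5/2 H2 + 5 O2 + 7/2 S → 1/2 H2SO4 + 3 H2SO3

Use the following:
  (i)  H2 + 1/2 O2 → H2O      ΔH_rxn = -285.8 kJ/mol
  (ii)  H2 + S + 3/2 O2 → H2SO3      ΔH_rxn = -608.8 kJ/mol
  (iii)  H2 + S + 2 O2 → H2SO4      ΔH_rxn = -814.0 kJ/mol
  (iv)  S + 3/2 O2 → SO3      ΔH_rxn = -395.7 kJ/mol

(i) reversed: +285.8 kJ/mol
(ii) × 3: (3)·(-608.8) = -1826.4 kJ/mol
(iii) × 1/2: (1/2)·(-814.0) = -407.0 kJ/mol
(iv): not needed.
ΔH_rxn = (+285.8) + (-1826.4) + (-407.0) = -1947.6 kJ/mol

ΔH_rxn = -1947.6 kJ/mol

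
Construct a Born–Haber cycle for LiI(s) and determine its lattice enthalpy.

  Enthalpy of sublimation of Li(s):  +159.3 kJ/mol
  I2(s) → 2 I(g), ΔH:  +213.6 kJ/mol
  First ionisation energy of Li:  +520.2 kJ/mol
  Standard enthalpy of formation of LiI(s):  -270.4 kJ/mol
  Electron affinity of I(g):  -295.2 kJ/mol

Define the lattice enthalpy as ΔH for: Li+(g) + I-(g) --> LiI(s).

U = -761.5 kJ/mol

ΔHf° = 1·ΔHsub + 1·(ΣIE) + 1/2·D(I2) + 1·EA + U
-270.4 = 1·(+159.3) + 1·(+520.2) + 1/2·(+213.6) + 1·(-295.2) + U
U = -270.4 − (+491.1) = -761.5 kJ/mol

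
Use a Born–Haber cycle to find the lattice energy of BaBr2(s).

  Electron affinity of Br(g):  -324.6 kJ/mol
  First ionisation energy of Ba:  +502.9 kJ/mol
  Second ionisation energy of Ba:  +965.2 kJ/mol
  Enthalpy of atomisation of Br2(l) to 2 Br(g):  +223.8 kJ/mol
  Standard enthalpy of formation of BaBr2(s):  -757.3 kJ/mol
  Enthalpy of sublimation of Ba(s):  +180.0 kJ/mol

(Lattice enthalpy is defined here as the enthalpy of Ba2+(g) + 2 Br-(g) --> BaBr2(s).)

ΔHf° = 1·ΔHsub + 1·(ΣIE) + 1·D(Br2) + 2·EA + U
-757.3 = 1·(+180.0) + 1·(+1468.1) + 1·(+223.8) + 2·(-324.6) + U
U = -757.3 − (+1222.7) = -1980.0 kJ/mol

U = -1980.0 kJ/mol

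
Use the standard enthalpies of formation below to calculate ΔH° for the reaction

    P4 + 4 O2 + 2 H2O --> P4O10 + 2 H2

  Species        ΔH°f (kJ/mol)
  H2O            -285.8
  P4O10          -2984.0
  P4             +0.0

Products: 1·(-2984.0) + 2·(+0.0) = -2984.0
Reactants: 1·(+0.0) + 4·(+0.0) + 2·(-285.8) = -571.6
ΔH° = (-2984.0) − (-571.6) = -2412.4 kJ/mol

ΔH° = -2412.4 kJ/mol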